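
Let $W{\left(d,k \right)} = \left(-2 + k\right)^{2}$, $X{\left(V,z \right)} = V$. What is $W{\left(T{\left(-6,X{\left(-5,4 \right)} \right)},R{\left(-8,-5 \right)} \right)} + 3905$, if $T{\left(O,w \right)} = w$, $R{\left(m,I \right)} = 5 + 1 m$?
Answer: $3930$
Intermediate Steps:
$R{\left(m,I \right)} = 5 + m$
$W{\left(T{\left(-6,X{\left(-5,4 \right)} \right)},R{\left(-8,-5 \right)} \right)} + 3905 = \left(-2 + \left(5 - 8\right)\right)^{2} + 3905 = \left(-2 - 3\right)^{2} + 3905 = \left(-5\right)^{2} + 3905 = 25 + 3905 = 3930$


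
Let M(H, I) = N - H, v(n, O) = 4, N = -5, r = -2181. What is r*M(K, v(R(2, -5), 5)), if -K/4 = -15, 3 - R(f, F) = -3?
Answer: 141765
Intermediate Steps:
R(f, F) = 6 (R(f, F) = 3 - 1*(-3) = 3 + 3 = 6)
K = 60 (K = -4*(-15) = 60)
M(H, I) = -5 - H
r*M(K, v(R(2, -5), 5)) = -2181*(-5 - 1*60) = -2181*(-5 - 60) = -2181*(-65) = 141765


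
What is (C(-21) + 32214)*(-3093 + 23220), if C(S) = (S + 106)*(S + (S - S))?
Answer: 612444483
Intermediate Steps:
C(S) = S*(106 + S) (C(S) = (106 + S)*(S + 0) = (106 + S)*S = S*(106 + S))
(C(-21) + 32214)*(-3093 + 23220) = (-21*(106 - 21) + 32214)*(-3093 + 23220) = (-21*85 + 32214)*20127 = (-1785 + 32214)*20127 = 30429*20127 = 612444483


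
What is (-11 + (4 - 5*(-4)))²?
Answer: 169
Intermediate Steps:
(-11 + (4 - 5*(-4)))² = (-11 + (4 + 20))² = (-11 + 24)² = 13² = 169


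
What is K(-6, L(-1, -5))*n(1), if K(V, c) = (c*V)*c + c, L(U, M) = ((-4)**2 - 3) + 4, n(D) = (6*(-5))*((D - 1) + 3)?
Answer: 154530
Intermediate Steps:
n(D) = -60 - 30*D (n(D) = -30*((-1 + D) + 3) = -30*(2 + D) = -60 - 30*D)
L(U, M) = 17 (L(U, M) = (16 - 3) + 4 = 13 + 4 = 17)
K(V, c) = c + V*c**2 (K(V, c) = (V*c)*c + c = V*c**2 + c = c + V*c**2)
K(-6, L(-1, -5))*n(1) = (17*(1 - 6*17))*(-60 - 30*1) = (17*(1 - 102))*(-60 - 30) = (17*(-101))*(-90) = -1717*(-90) = 154530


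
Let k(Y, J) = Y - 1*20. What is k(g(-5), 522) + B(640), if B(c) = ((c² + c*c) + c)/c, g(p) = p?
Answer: 1256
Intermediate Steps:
B(c) = (c + 2*c²)/c (B(c) = ((c² + c²) + c)/c = (2*c² + c)/c = (c + 2*c²)/c)
k(Y, J) = -20 + Y (k(Y, J) = Y - 20 = -20 + Y)
k(g(-5), 522) + B(640) = (-20 - 5) + (1 + 2*640) = -25 + (1 + 1280) = -25 + 1281 = 1256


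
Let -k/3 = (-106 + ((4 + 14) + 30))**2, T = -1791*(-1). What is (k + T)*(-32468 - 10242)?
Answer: 354535710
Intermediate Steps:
T = 1791
k = -10092 (k = -3*(-106 + ((4 + 14) + 30))**2 = -3*(-106 + (18 + 30))**2 = -3*(-106 + 48)**2 = -3*(-58)**2 = -3*3364 = -10092)
(k + T)*(-32468 - 10242) = (-10092 + 1791)*(-32468 - 10242) = -8301*(-42710) = 354535710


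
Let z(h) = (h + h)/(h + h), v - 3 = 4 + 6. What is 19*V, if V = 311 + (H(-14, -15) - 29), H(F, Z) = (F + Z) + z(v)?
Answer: 4826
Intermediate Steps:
v = 13 (v = 3 + (4 + 6) = 3 + 10 = 13)
z(h) = 1 (z(h) = (2*h)/((2*h)) = (2*h)*(1/(2*h)) = 1)
H(F, Z) = 1 + F + Z (H(F, Z) = (F + Z) + 1 = 1 + F + Z)
V = 254 (V = 311 + ((1 - 14 - 15) - 29) = 311 + (-28 - 29) = 311 - 57 = 254)
19*V = 19*254 = 4826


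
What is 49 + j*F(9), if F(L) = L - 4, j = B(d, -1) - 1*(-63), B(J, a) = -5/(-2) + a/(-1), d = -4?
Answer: 763/2 ≈ 381.50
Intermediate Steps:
B(J, a) = 5/2 - a (B(J, a) = -5*(-½) + a*(-1) = 5/2 - a)
j = 133/2 (j = (5/2 - 1*(-1)) - 1*(-63) = (5/2 + 1) + 63 = 7/2 + 63 = 133/2 ≈ 66.500)
F(L) = -4 + L
49 + j*F(9) = 49 + 133*(-4 + 9)/2 = 49 + (133/2)*5 = 49 + 665/2 = 763/2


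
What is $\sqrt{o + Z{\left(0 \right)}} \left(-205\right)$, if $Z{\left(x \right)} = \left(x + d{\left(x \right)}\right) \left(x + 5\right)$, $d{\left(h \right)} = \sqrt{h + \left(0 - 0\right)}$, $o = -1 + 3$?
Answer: $- 205 \sqrt{2} \approx -289.91$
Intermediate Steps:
$o = 2$
$d{\left(h \right)} = \sqrt{h}$ ($d{\left(h \right)} = \sqrt{h + \left(0 + 0\right)} = \sqrt{h + 0} = \sqrt{h}$)
$Z{\left(x \right)} = \left(5 + x\right) \left(x + \sqrt{x}\right)$ ($Z{\left(x \right)} = \left(x + \sqrt{x}\right) \left(x + 5\right) = \left(x + \sqrt{x}\right) \left(5 + x\right) = \left(5 + x\right) \left(x + \sqrt{x}\right)$)
$\sqrt{o + Z{\left(0 \right)}} \left(-205\right) = \sqrt{2 + \left(0^{2} + 0^{\frac{3}{2}} + 5 \cdot 0 + 5 \sqrt{0}\right)} \left(-205\right) = \sqrt{2 + \left(0 + 0 + 0 + 5 \cdot 0\right)} \left(-205\right) = \sqrt{2 + \left(0 + 0 + 0 + 0\right)} \left(-205\right) = \sqrt{2 + 0} \left(-205\right) = \sqrt{2} \left(-205\right) = - 205 \sqrt{2}$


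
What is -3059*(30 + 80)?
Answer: -336490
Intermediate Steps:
-3059*(30 + 80) = -3059*110 = -336490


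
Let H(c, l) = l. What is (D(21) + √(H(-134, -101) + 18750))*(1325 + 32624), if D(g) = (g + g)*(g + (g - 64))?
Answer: -31368876 + 33949*√18649 ≈ -2.6733e+7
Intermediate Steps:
D(g) = 2*g*(-64 + 2*g) (D(g) = (2*g)*(g + (-64 + g)) = (2*g)*(-64 + 2*g) = 2*g*(-64 + 2*g))
(D(21) + √(H(-134, -101) + 18750))*(1325 + 32624) = (4*21*(-32 + 21) + √(-101 + 18750))*(1325 + 32624) = (4*21*(-11) + √18649)*33949 = (-924 + √18649)*33949 = -31368876 + 33949*√18649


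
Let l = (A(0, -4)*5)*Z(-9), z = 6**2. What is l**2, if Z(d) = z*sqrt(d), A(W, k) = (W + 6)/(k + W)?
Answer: -656100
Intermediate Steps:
z = 36
A(W, k) = (6 + W)/(W + k)
Z(d) = 36*sqrt(d)
l = -810*I (l = (((6 + 0)/(0 - 4))*5)*(36*sqrt(-9)) = ((6/(-4))*5)*(36*(3*I)) = (-1/4*6*5)*(108*I) = (-3/2*5)*(108*I) = -810*I ≈ -810.0*I)
l**2 = (-810*I)**2 = -656100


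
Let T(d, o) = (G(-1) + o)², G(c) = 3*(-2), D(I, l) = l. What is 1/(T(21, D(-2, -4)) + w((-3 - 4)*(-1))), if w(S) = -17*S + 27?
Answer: ⅛ ≈ 0.12500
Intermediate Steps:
G(c) = -6
T(d, o) = (-6 + o)²
w(S) = 27 - 17*S
1/(T(21, D(-2, -4)) + w((-3 - 4)*(-1))) = 1/((-6 - 4)² + (27 - 17*(-3 - 4)*(-1))) = 1/((-10)² + (27 - (-119)*(-1))) = 1/(100 + (27 - 17*7)) = 1/(100 + (27 - 119)) = 1/(100 - 92) = 1/8 = ⅛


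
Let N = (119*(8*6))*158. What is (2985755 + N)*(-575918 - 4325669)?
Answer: -19058600554337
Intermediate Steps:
N = 902496 (N = (119*48)*158 = 5712*158 = 902496)
(2985755 + N)*(-575918 - 4325669) = (2985755 + 902496)*(-575918 - 4325669) = 3888251*(-4901587) = -19058600554337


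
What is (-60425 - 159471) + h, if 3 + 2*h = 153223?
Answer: -143286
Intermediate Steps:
h = 76610 (h = -3/2 + (½)*153223 = -3/2 + 153223/2 = 76610)
(-60425 - 159471) + h = (-60425 - 159471) + 76610 = -219896 + 76610 = -143286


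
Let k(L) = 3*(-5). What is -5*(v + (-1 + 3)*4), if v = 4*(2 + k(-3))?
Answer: 220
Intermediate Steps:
k(L) = -15
v = -52 (v = 4*(2 - 15) = 4*(-13) = -52)
-5*(v + (-1 + 3)*4) = -5*(-52 + (-1 + 3)*4) = -5*(-52 + 2*4) = -5*(-52 + 8) = -5*(-44) = 220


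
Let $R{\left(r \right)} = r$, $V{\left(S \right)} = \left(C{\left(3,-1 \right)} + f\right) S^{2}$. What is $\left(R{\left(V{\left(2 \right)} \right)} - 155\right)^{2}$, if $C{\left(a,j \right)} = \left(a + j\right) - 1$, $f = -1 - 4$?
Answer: $29241$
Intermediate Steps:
$f = -5$ ($f = -1 - 4 = -5$)
$C{\left(a,j \right)} = -1 + a + j$
$V{\left(S \right)} = - 4 S^{2}$ ($V{\left(S \right)} = \left(\left(-1 + 3 - 1\right) - 5\right) S^{2} = \left(1 - 5\right) S^{2} = - 4 S^{2}$)
$\left(R{\left(V{\left(2 \right)} \right)} - 155\right)^{2} = \left(- 4 \cdot 2^{2} - 155\right)^{2} = \left(\left(-4\right) 4 - 155\right)^{2} = \left(-16 - 155\right)^{2} = \left(-171\right)^{2} = 29241$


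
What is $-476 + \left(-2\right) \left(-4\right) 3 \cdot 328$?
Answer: $7396$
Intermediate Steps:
$-476 + \left(-2\right) \left(-4\right) 3 \cdot 328 = -476 + 8 \cdot 3 \cdot 328 = -476 + 24 \cdot 328 = -476 + 7872 = 7396$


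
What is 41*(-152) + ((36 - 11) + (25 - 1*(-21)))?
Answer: -6161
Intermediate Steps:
41*(-152) + ((36 - 11) + (25 - 1*(-21))) = -6232 + (25 + (25 + 21)) = -6232 + (25 + 46) = -6232 + 71 = -6161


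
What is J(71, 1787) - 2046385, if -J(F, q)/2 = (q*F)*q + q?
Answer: -455508357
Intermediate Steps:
J(F, q) = -2*q - 2*F*q² (J(F, q) = -2*((q*F)*q + q) = -2*((F*q)*q + q) = -2*(F*q² + q) = -2*(q + F*q²) = -2*q - 2*F*q²)
J(71, 1787) - 2046385 = -2*1787*(1 + 71*1787) - 2046385 = -2*1787*(1 + 126877) - 2046385 = -2*1787*126878 - 2046385 = -453461972 - 2046385 = -455508357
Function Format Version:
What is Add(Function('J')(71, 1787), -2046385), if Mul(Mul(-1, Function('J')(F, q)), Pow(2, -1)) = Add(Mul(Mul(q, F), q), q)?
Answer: -455508357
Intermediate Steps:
Function('J')(F, q) = Add(Mul(-2, q), Mul(-2, F, Pow(q, 2))) (Function('J')(F, q) = Mul(-2, Add(Mul(Mul(q, F), q), q)) = Mul(-2, Add(Mul(Mul(F, q), q), q)) = Mul(-2, Add(Mul(F, Pow(q, 2)), q)) = Mul(-2, Add(q, Mul(F, Pow(q, 2)))) = Add(Mul(-2, q), Mul(-2, F, Pow(q, 2))))
Add(Function('J')(71, 1787), -2046385) = Add(Mul(-2, 1787, Add(1, Mul(71, 1787))), -2046385) = Add(Mul(-2, 1787, Add(1, 126877)), -2046385) = Add(Mul(-2, 1787, 126878), -2046385) = Add(-453461972, -2046385) = -455508357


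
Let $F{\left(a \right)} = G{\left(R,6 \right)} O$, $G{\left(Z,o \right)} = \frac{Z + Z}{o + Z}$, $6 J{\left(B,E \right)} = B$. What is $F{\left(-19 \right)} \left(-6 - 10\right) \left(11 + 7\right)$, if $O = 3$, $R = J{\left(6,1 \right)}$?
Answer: $- \frac{1728}{7} \approx -246.86$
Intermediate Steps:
$J{\left(B,E \right)} = \frac{B}{6}$
$R = 1$ ($R = \frac{1}{6} \cdot 6 = 1$)
$G{\left(Z,o \right)} = \frac{2 Z}{Z + o}$
$F{\left(a \right)} = \frac{6}{7}$ ($F{\left(a \right)} = 2 \cdot 1 \frac{1}{1 + 6} \cdot 3 = 2 \cdot 1 \cdot \frac{1}{7} \cdot 3 = \frac{2}{7} \cdot 3 = \frac{6}{7}$)
$F{\left(-19 \right)} \left(-6 - 10\right) \left(11 + 7\right) = \frac{6 \left(-6 - 10\right) \left(11 + 7\right)}{7} = \frac{6 \left(\left(-16\right) 18\right)}{7} = \frac{6}{7} \left(-288\right) = - \frac{1728}{7}$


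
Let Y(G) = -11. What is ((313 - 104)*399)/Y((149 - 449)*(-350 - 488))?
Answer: -7581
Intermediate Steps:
((313 - 104)*399)/Y((149 - 449)*(-350 - 488)) = ((313 - 104)*399)/(-11) = (209*399)*(-1/11) = 83391*(-1/11) = -7581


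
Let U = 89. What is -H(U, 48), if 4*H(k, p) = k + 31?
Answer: -30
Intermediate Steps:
H(k, p) = 31/4 + k/4 (H(k, p) = (k + 31)/4 = (31 + k)/4 = 31/4 + k/4)
-H(U, 48) = -(31/4 + (¼)*89) = -(31/4 + 89/4) = -1*30 = -30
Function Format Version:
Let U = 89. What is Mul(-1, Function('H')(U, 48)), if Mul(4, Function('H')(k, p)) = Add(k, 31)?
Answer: -30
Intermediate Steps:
Function('H')(k, p) = Add(Rational(31, 4), Mul(Rational(1, 4), k)) (Function('H')(k, p) = Mul(Rational(1, 4), Add(k, 31)) = Mul(Rational(1, 4), Add(31, k)) = Add(Rational(31, 4), Mul(Rational(1, 4), k)))
Mul(-1, Function('H')(U, 48)) = Mul(-1, Add(Rational(31, 4), Mul(Rational(1, 4), 89))) = Mul(-1, Add(Rational(31, 4), Rational(89, 4))) = Mul(-1, 30) = -30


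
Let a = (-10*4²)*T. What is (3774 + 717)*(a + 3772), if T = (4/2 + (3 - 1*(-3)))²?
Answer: -29047788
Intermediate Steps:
T = 64 (T = (4*(½) + (3 + 3))² = (2 + 6)² = 8² = 64)
a = -10240 (a = -10*4²*64 = -10*16*64 = -160*64 = -10240)
(3774 + 717)*(a + 3772) = (3774 + 717)*(-10240 + 3772) = 4491*(-6468) = -29047788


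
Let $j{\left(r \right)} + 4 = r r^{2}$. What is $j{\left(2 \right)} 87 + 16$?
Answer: $364$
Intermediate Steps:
$j{\left(r \right)} = -4 + r^{3}$ ($j{\left(r \right)} = -4 + r r^{2} = -4 + r^{3}$)
$j{\left(2 \right)} 87 + 16 = \left(-4 + 2^{3}\right) 87 + 16 = \left(-4 + 8\right) 87 + 16 = 4 \cdot 87 + 16 = 348 + 16 = 364$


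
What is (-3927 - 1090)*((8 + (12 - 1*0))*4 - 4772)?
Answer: 23539764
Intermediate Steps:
(-3927 - 1090)*((8 + (12 - 1*0))*4 - 4772) = -5017*((8 + (12 + 0))*4 - 4772) = -5017*((8 + 12)*4 - 4772) = -5017*(20*4 - 4772) = -5017*(80 - 4772) = -5017*(-4692) = 23539764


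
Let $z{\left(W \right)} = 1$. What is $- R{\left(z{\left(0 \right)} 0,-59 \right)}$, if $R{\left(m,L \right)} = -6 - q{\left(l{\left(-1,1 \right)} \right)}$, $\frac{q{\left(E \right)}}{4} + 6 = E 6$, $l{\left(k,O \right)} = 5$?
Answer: $102$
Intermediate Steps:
$q{\left(E \right)} = -24 + 24 E$ ($q{\left(E \right)} = -24 + 4 E 6 = -24 + 4 \cdot 6 E = -24 + 24 E$)
$R{\left(m,L \right)} = -102$ ($R{\left(m,L \right)} = -6 - \left(-24 + 24 \cdot 5\right) = -6 - \left(-24 + 120\right) = -6 - 96 = -102$)
$- R{\left(z{\left(0 \right)} 0,-59 \right)} = \left(-1\right) \left(-102\right) = 102$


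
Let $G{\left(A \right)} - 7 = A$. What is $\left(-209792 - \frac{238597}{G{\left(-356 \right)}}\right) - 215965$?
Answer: $- \frac{148350596}{349} \approx -4.2507 \cdot 10^{5}$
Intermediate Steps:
$G{\left(A \right)} = 7 + A$
$\left(-209792 - \frac{238597}{G{\left(-356 \right)}}\right) - 215965 = \left(-209792 - \frac{238597}{7 - 356}\right) - 215965 = \left(-209792 - \frac{238597}{-349}\right) - 215965 = \left(-209792 - - \frac{238597}{349}\right) - 215965 = \left(-209792 + \frac{238597}{349}\right) - 215965 = - \frac{72978811}{349} - 215965 = - \frac{148350596}{349}$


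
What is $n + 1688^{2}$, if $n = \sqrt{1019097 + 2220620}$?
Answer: $2849344 + \sqrt{3239717} \approx 2.8511 \cdot 10^{6}$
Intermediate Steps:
$n = \sqrt{3239717} \approx 1799.9$
$n + 1688^{2} = \sqrt{3239717} + 1688^{2} = \sqrt{3239717} + 2849344 = 2849344 + \sqrt{3239717}$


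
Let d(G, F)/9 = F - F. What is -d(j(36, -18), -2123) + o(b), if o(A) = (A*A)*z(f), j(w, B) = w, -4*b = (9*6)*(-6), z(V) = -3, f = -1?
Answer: -19683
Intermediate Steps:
b = 81 (b = -9*6*(-6)/4 = -27*(-6)/2 = -1/4*(-324) = 81)
d(G, F) = 0 (d(G, F) = 9*(F - F) = 9*0 = 0)
o(A) = -3*A**2 (o(A) = (A*A)*(-3) = A**2*(-3) = -3*A**2)
-d(j(36, -18), -2123) + o(b) = -1*0 - 3*81**2 = 0 - 3*6561 = 0 - 19683 = -19683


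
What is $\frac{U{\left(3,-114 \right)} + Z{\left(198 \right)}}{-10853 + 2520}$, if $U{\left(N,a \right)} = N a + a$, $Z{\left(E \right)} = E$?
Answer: $\frac{258}{8333} \approx 0.030961$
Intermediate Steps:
$U{\left(N,a \right)} = a + N a$
$\frac{U{\left(3,-114 \right)} + Z{\left(198 \right)}}{-10853 + 2520} = \frac{- 114 \left(1 + 3\right) + 198}{-10853 + 2520} = \frac{\left(-114\right) 4 + 198}{-8333} = \left(-456 + 198\right) \left(- \frac{1}{8333}\right) = \left(-258\right) \left(- \frac{1}{8333}\right) = \frac{258}{8333}$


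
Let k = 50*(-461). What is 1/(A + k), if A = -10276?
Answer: -1/33326 ≈ -3.0007e-5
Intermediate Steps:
k = -23050
1/(A + k) = 1/(-10276 - 23050) = 1/(-33326) = -1/33326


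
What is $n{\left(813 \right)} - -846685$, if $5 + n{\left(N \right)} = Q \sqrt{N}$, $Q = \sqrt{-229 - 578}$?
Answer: $846680 + 3 i \sqrt{72899} \approx 8.4668 \cdot 10^{5} + 809.99 i$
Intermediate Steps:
$Q = i \sqrt{807}$ ($Q = \sqrt{-807} = i \sqrt{807} \approx 28.408 i$)
$n{\left(N \right)} = -5 + i \sqrt{807} \sqrt{N}$
$n{\left(813 \right)} - -846685 = \left(-5 + i \sqrt{807} \sqrt{813}\right) - -846685 = \left(-5 + 3 i \sqrt{72899}\right) + 846685 = 846680 + 3 i \sqrt{72899}$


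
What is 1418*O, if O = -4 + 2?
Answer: -2836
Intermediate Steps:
O = -2
1418*O = 1418*(-2) = -2836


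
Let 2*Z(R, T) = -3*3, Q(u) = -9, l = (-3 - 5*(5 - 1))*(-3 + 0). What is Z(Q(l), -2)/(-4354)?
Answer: 9/8708 ≈ 0.0010335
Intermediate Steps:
l = 69 (l = (-3 - 5*4)*(-3) = (-3 - 20)*(-3) = -23*(-3) = 69)
Z(R, T) = -9/2 (Z(R, T) = (-3*3)/2 = (½)*(-9) = -9/2)
Z(Q(l), -2)/(-4354) = -9/2/(-4354) = -9/2*(-1/4354) = 9/8708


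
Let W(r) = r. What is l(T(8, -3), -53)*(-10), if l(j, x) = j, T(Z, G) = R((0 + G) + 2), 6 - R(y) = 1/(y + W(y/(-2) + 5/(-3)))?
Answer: -840/13 ≈ -64.615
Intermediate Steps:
R(y) = 6 - 1/(-5/3 + y/2) (R(y) = 6 - 1/(y + (y/(-2) + 5/(-3))) = 6 - 1/(y + (y*(-½) + 5*(-⅓))) = 6 - 1/(y + (-y/2 - 5/3)) = 6 - 1/(y + (-5/3 - y/2)) = 6 - 1/(-5/3 + y/2))
T(Z, G) = 6*(-5 + 3*G)/(-4 + 3*G) (T(Z, G) = 6*(-11 + 3*((0 + G) + 2))/(-10 + 3*((0 + G) + 2)) = 6*(-11 + 3*(G + 2))/(-10 + 3*(G + 2)) = 6*(-11 + 3*(2 + G))/(-10 + 3*(2 + G)) = 6*(-11 + (6 + 3*G))/(-10 + (6 + 3*G)) = 6*(-5 + 3*G)/(-4 + 3*G))
l(T(8, -3), -53)*(-10) = (6*(-5 + 3*(-3))/(-4 + 3*(-3)))*(-10) = (6*(-5 - 9)/(-4 - 9))*(-10) = (6*(-14)/(-13))*(-10) = (6*(-1/13)*(-14))*(-10) = (84/13)*(-10) = -840/13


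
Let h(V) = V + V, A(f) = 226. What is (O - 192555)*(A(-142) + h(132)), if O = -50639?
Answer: -119165060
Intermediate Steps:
h(V) = 2*V
(O - 192555)*(A(-142) + h(132)) = (-50639 - 192555)*(226 + 2*132) = -243194*(226 + 264) = -243194*490 = -119165060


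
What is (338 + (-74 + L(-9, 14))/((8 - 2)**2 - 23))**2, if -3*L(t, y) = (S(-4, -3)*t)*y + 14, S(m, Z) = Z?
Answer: 157954624/1521 ≈ 1.0385e+5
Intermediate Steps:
L(t, y) = -14/3 + t*y (L(t, y) = -((-3*t)*y + 14)/3 = -(-3*t*y + 14)/3 = -(14 - 3*t*y)/3 = -14/3 + t*y)
(338 + (-74 + L(-9, 14))/((8 - 2)**2 - 23))**2 = (338 + (-74 + (-14/3 - 9*14))/((8 - 2)**2 - 23))**2 = (338 + (-74 + (-14/3 - 126))/(6**2 - 23))**2 = (338 + (-74 - 392/3)/(36 - 23))**2 = (338 - 614/3/13)**2 = (338 - 614/3*1/13)**2 = (338 - 614/39)**2 = (12568/39)**2 = 157954624/1521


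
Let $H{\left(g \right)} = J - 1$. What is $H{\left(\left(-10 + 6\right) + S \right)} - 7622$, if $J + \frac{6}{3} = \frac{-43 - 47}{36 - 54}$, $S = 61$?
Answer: $-7620$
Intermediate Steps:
$J = 3$ ($J = -2 + \frac{-43 - 47}{36 - 54} = -2 - \frac{90}{-18} = -2 - -5 = -2 + 5 = 3$)
$H{\left(g \right)} = 2$ ($H{\left(g \right)} = 3 - 1 = 2$)
$H{\left(\left(-10 + 6\right) + S \right)} - 7622 = 2 - 7622 = -7620$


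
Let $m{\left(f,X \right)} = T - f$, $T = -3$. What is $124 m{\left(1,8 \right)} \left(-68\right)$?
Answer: $33728$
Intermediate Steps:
$m{\left(f,X \right)} = -3 - f$
$124 m{\left(1,8 \right)} \left(-68\right) = 124 \left(-3 - 1\right) \left(-68\right) = 124 \left(-4\right) \left(-68\right) = \left(-496\right) \left(-68\right) = 33728$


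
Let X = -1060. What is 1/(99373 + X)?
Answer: 1/98313 ≈ 1.0172e-5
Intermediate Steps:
1/(99373 + X) = 1/(99373 - 1060) = 1/98313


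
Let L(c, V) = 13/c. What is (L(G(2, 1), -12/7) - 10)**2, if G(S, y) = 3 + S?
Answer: 1369/25 ≈ 54.760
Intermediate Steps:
(L(G(2, 1), -12/7) - 10)**2 = (13/(3 + 2) - 10)**2 = (13/5 - 10)**2 = (-37/5)**2 = 1369/25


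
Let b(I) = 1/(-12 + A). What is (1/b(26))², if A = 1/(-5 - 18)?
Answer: 76729/529 ≈ 145.05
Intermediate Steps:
A = -1/23 (A = 1/(-23) = -1/23 ≈ -0.043478)
b(I) = -23/277 (b(I) = 1/(-12 - 1/23) = 1/(-277/23) = -23/277)
(1/b(26))² = (1/(-23/277))² = (-277/23)² = 76729/529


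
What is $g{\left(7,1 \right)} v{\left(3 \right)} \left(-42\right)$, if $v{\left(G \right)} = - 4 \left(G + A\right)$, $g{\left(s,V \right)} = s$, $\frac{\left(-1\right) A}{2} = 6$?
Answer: $-10584$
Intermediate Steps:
$A = -12$ ($A = \left(-2\right) 6 = -12$)
$v{\left(G \right)} = 48 - 4 G$ ($v{\left(G \right)} = - 4 \left(G - 12\right) = - 4 \left(-12 + G\right) = 48 - 4 G$)
$g{\left(7,1 \right)} v{\left(3 \right)} \left(-42\right) = 7 \left(48 - 12\right) \left(-42\right) = 7 \cdot 36 \left(-42\right) = 252 \left(-42\right) = -10584$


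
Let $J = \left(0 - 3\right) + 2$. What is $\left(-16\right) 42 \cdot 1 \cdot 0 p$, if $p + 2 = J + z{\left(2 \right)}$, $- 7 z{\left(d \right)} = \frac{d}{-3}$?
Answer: $0$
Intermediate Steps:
$z{\left(d \right)} = \frac{d}{21}$ ($z{\left(d \right)} = - \frac{d \frac{1}{-3}}{7} = - \frac{d \left(- \frac{1}{3}\right)}{7} = - \frac{\left(- \frac{1}{3}\right) d}{7} = \frac{d}{21}$)
$J = -1$ ($J = -3 + 2 = -1$)
$p = - \frac{61}{21}$ ($p = -2 + \left(-1 + \frac{1}{21} \cdot 2\right) = -2 + \left(-1 + \frac{2}{21}\right) = -2 - \frac{19}{21} = - \frac{61}{21} \approx -2.9048$)
$\left(-16\right) 42 \cdot 1 \cdot 0 p = \left(-16\right) 42 \cdot 1 \cdot 0 \left(- \frac{61}{21}\right) = - 672 \cdot 0 \left(- \frac{61}{21}\right) = \left(-672\right) 0 = 0$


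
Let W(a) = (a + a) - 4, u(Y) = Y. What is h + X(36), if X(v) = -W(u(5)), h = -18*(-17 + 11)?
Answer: 102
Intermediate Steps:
h = 108 (h = -18*(-6) = 108)
W(a) = -4 + 2*a (W(a) = 2*a - 4 = -4 + 2*a)
X(v) = -6 (X(v) = -(-4 + 2*5) = -(-4 + 10) = -1*6 = -6)
h + X(36) = 108 - 6 = 102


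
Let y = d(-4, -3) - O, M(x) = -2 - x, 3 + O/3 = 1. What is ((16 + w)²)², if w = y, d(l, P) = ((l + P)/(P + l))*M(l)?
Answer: 331776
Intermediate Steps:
O = -6 (O = -9 + 3*1 = -9 + 3 = -6)
d(l, P) = -2 - l (d(l, P) = ((l + P)/(P + l))*(-2 - l) = ((P + l)/(P + l))*(-2 - l) = 1*(-2 - l) = -2 - l)
y = 8 (y = (-2 - 1*(-4)) - 1*(-6) = (-2 + 4) + 6 = 2 + 6 = 8)
w = 8
((16 + w)²)² = ((16 + 8)²)² = (24²)² = 576² = 331776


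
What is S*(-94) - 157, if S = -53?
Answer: 4825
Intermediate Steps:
S*(-94) - 157 = -53*(-94) - 157 = 4982 - 157 = 4825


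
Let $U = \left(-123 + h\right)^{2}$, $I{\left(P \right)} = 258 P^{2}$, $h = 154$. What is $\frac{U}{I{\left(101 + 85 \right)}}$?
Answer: $\frac{1}{9288} \approx 0.00010767$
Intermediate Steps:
$U = 961$ ($U = \left(-123 + 154\right)^{2} = 31^{2} = 961$)
$\frac{U}{I{\left(101 + 85 \right)}} = \frac{961}{258 \left(101 + 85\right)^{2}} = \frac{961}{258 \cdot 186^{2}} = \frac{961}{258 \cdot 34596} = \frac{961}{8925768} = 961 \cdot \frac{1}{8925768} = \frac{1}{9288}$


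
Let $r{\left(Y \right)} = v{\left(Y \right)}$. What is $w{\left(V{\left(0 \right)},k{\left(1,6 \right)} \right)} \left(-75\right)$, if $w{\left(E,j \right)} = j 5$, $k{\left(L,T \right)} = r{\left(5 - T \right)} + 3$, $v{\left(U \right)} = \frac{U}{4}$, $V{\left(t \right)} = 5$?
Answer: $- \frac{4125}{4} \approx -1031.3$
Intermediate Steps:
$v{\left(U \right)} = \frac{U}{4}$ ($v{\left(U \right)} = U \frac{1}{4} = \frac{U}{4}$)
$r{\left(Y \right)} = \frac{Y}{4}$
$k{\left(L,T \right)} = \frac{17}{4} - \frac{T}{4}$ ($k{\left(L,T \right)} = \frac{5 - T}{4} + 3 = \left(\frac{5}{4} - \frac{T}{4}\right) + 3 = \frac{17}{4} - \frac{T}{4}$)
$w{\left(E,j \right)} = 5 j$
$w{\left(V{\left(0 \right)},k{\left(1,6 \right)} \right)} \left(-75\right) = 5 \left(\frac{17}{4} - \frac{3}{2}\right) \left(-75\right) = 5 \cdot \frac{11}{4} \left(-75\right) = \frac{55}{4} \left(-75\right) = - \frac{4125}{4}$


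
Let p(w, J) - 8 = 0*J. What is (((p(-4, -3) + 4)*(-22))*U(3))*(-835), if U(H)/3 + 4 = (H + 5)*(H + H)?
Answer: 29098080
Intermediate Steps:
U(H) = -12 + 6*H*(5 + H) (U(H) = -12 + 3*((H + 5)*(H + H)) = -12 + 3*((5 + H)*(2*H)) = -12 + 3*(2*H*(5 + H)) = -12 + 6*H*(5 + H))
p(w, J) = 8 (p(w, J) = 8 + 0*J = 8 + 0 = 8)
(((p(-4, -3) + 4)*(-22))*U(3))*(-835) = (((8 + 4)*(-22))*(-12 + 6*3² + 30*3))*(-835) = ((12*(-22))*(-12 + 6*9 + 90))*(-835) = -264*(-12 + 54 + 90)*(-835) = -264*132*(-835) = -34848*(-835) = 29098080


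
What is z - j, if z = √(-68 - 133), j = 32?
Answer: -32 + I*√201 ≈ -32.0 + 14.177*I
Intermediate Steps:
z = I*√201 (z = √(-201) = I*√201 ≈ 14.177*I)
z - j = I*√201 - 1*32 = I*√201 - 32 = -32 + I*√201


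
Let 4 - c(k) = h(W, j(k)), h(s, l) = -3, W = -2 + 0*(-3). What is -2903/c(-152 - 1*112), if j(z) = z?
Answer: -2903/7 ≈ -414.71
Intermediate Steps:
W = -2 (W = -2 + 0 = -2)
c(k) = 7 (c(k) = 4 - 1*(-3) = 4 + 3 = 7)
-2903/c(-152 - 1*112) = -2903/7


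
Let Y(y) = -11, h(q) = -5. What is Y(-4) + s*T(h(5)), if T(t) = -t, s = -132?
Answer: -671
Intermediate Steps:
Y(-4) + s*T(h(5)) = -11 - (-132)*(-5) = -11 - 132*5 = -11 - 660 = -671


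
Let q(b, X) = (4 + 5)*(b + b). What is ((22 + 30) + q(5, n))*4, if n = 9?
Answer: 568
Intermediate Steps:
q(b, X) = 18*b (q(b, X) = 9*(2*b) = 18*b)
((22 + 30) + q(5, n))*4 = ((22 + 30) + 18*5)*4 = (52 + 90)*4 = 142*4 = 568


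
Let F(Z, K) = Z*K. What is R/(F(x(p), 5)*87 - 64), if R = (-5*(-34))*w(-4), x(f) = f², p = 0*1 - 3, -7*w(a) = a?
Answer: 680/26957 ≈ 0.025225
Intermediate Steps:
w(a) = -a/7
p = -3 (p = 0 - 3 = -3)
R = 680/7 (R = (-5*(-34))*(-⅐*(-4)) = 170*(4/7) = 680/7 ≈ 97.143)
F(Z, K) = K*Z
R/(F(x(p), 5)*87 - 64) = 680/(7*((5*(-3)²)*87 - 64)) = 680/(7*((5*9)*87 - 64)) = 680/(7*(45*87 - 64)) = 680/(7*(3915 - 64)) = (680/7)/3851 = (680/7)*(1/3851) = 680/26957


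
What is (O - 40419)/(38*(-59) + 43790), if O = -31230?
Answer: -71649/41548 ≈ -1.7245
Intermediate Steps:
(O - 40419)/(38*(-59) + 43790) = (-31230 - 40419)/(38*(-59) + 43790) = -71649/(-2242 + 43790) = -71649/41548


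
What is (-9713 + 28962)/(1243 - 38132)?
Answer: -19249/36889 ≈ -0.52181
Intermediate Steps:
(-9713 + 28962)/(1243 - 38132) = 19249/(-36889) = 19249*(-1/36889) = -19249/36889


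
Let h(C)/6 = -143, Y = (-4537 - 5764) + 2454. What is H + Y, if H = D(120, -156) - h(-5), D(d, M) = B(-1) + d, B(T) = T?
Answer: -6870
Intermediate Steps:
Y = -7847 (Y = -10301 + 2454 = -7847)
h(C) = -858 (h(C) = 6*(-143) = -858)
D(d, M) = -1 + d
H = 977 (H = (-1 + 120) - 1*(-858) = 119 + 858 = 977)
H + Y = 977 - 7847 = -6870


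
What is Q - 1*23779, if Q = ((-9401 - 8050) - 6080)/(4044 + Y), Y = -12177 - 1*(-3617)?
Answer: -107362433/4516 ≈ -23774.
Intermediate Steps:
Y = -8560 (Y = -12177 + 3617 = -8560)
Q = 23531/4516 (Q = ((-9401 - 8050) - 6080)/(4044 - 8560) = (-17451 - 6080)/(-4516) = -23531*(-1/4516) = 23531/4516 ≈ 5.2106)
Q - 1*23779 = 23531/4516 - 1*23779 = 23531/4516 - 23779 = -107362433/4516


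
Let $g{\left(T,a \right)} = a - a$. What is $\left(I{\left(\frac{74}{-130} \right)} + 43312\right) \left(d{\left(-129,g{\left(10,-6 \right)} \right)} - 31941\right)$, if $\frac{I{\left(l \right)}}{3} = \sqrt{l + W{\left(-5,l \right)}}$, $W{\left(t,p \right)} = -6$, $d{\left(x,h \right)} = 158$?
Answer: $-1376585296 - \frac{95349 i \sqrt{27755}}{65} \approx -1.3766 \cdot 10^{9} - 2.4438 \cdot 10^{5} i$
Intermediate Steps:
$g{\left(T,a \right)} = 0$
$I{\left(l \right)} = 3 \sqrt{-6 + l}$ ($I{\left(l \right)} = 3 \sqrt{l - 6} = 3 \sqrt{-6 + l}$)
$\left(I{\left(\frac{74}{-130} \right)} + 43312\right) \left(d{\left(-129,g{\left(10,-6 \right)} \right)} - 31941\right) = \left(3 \sqrt{-6 + \frac{74}{-130}} + 43312\right) \left(158 - 31941\right) = \left(3 \sqrt{-6 + 74 \left(- \frac{1}{130}\right)} + 43312\right) \left(-31783\right) = \left(3 \sqrt{-6 - \frac{37}{65}} + 43312\right) \left(-31783\right) = \left(3 \sqrt{- \frac{427}{65}} + 43312\right) \left(-31783\right) = \left(3 \frac{i \sqrt{27755}}{65} + 43312\right) \left(-31783\right) = \left(\frac{3 i \sqrt{27755}}{65} + 43312\right) \left(-31783\right) = \left(43312 + \frac{3 i \sqrt{27755}}{65}\right) \left(-31783\right) = -1376585296 - \frac{95349 i \sqrt{27755}}{65}$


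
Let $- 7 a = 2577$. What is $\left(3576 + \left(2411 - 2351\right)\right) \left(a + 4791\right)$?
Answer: $\frac{112570560}{7} \approx 1.6082 \cdot 10^{7}$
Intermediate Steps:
$a = - \frac{2577}{7}$ ($a = \left(- \frac{1}{7}\right) 2577 = - \frac{2577}{7} \approx -368.14$)
$\left(3576 + \left(2411 - 2351\right)\right) \left(a + 4791\right) = \left(3576 + \left(2411 - 2351\right)\right) \left(- \frac{2577}{7} + 4791\right) = \left(3576 + 60\right) \frac{30960}{7} = 3636 \cdot \frac{30960}{7} = \frac{112570560}{7}$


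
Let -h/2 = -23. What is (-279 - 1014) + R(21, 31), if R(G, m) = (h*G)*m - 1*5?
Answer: 28648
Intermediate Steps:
h = 46 (h = -2*(-23) = 46)
R(G, m) = -5 + 46*G*m (R(G, m) = (46*G)*m - 1*5 = 46*G*m - 5 = -5 + 46*G*m)
(-279 - 1014) + R(21, 31) = (-279 - 1014) + (-5 + 46*21*31) = -1293 + (-5 + 29946) = -1293 + 29941 = 28648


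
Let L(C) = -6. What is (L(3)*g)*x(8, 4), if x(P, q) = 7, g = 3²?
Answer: -378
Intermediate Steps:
g = 9
(L(3)*g)*x(8, 4) = -6*9*7 = -54*7 = -378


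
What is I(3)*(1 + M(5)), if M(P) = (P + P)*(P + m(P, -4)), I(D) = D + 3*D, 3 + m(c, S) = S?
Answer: -228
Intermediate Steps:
m(c, S) = -3 + S
I(D) = 4*D
M(P) = 2*P*(-7 + P) (M(P) = (P + P)*(P + (-3 - 4)) = (2*P)*(P - 7) = (2*P)*(-7 + P) = 2*P*(-7 + P))
I(3)*(1 + M(5)) = (4*3)*(1 + 2*5*(-7 + 5)) = 12*(1 + 2*5*(-2)) = 12*(1 - 20) = 12*(-19) = -228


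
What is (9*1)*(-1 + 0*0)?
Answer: -9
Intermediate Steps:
(9*1)*(-1 + 0*0) = 9*(-1 + 0) = 9*(-1) = -9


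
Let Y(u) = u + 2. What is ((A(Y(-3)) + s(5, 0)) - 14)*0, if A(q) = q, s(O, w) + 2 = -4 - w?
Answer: 0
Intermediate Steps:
s(O, w) = -6 - w (s(O, w) = -2 + (-4 - w) = -6 - w)
Y(u) = 2 + u
((A(Y(-3)) + s(5, 0)) - 14)*0 = (((2 - 3) + (-6 - 1*0)) - 14)*0 = ((-1 + (-6 + 0)) - 14)*0 = ((-1 - 6) - 14)*0 = (-7 - 14)*0 = -21*0 = 0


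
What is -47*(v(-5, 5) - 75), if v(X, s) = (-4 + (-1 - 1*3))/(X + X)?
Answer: 17437/5 ≈ 3487.4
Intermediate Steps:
v(X, s) = -4/X (v(X, s) = (-4 + (-1 - 3))/((2*X)) = (-4 - 4)*(1/(2*X)) = -4/X)
-47*(v(-5, 5) - 75) = -47*(-4/(-5) - 75) = -47*(-4*(-1/5) - 75) = -47*(4/5 - 75) = -47*(-371/5) = 17437/5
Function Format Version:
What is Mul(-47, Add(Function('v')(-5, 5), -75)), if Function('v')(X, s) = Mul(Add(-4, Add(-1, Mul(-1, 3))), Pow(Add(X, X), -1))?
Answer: Rational(17437, 5) ≈ 3487.4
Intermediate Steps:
Function('v')(X, s) = Mul(-4, Pow(X, -1)) (Function('v')(X, s) = Mul(Add(-4, Add(-1, -3)), Pow(Mul(2, X), -1)) = Mul(Add(-4, -4), Mul(Rational(1, 2), Pow(X, -1))) = Mul(-8, Mul(Rational(1, 2), Pow(X, -1))) = Mul(-4, Pow(X, -1)))
Mul(-47, Add(Function('v')(-5, 5), -75)) = Mul(-47, Add(Mul(-4, Pow(-5, -1)), -75)) = Mul(-47, Add(Mul(-4, Rational(-1, 5)), -75)) = Mul(-47, Add(Rational(4, 5), -75)) = Mul(-47, Rational(-371, 5)) = Rational(17437, 5)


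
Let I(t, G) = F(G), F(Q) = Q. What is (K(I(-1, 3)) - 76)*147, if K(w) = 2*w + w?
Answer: -9849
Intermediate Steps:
I(t, G) = G
K(w) = 3*w
(K(I(-1, 3)) - 76)*147 = (3*3 - 76)*147 = (9 - 76)*147 = -67*147 = -9849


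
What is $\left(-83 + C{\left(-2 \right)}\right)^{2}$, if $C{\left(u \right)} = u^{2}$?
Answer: $6241$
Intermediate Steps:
$\left(-83 + C{\left(-2 \right)}\right)^{2} = \left(-83 + \left(-2\right)^{2}\right)^{2} = \left(-83 + 4\right)^{2} = \left(-79\right)^{2} = 6241$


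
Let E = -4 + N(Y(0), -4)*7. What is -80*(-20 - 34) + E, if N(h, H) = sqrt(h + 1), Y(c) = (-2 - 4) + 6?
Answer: 4323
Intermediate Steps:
Y(c) = 0 (Y(c) = -6 + 6 = 0)
N(h, H) = sqrt(1 + h)
E = 3 (E = -4 + sqrt(1 + 0)*7 = -4 + sqrt(1)*7 = -4 + 1*7 = -4 + 7 = 3)
-80*(-20 - 34) + E = -80*(-20 - 34) + 3 = -80*(-54) + 3 = 4320 + 3 = 4323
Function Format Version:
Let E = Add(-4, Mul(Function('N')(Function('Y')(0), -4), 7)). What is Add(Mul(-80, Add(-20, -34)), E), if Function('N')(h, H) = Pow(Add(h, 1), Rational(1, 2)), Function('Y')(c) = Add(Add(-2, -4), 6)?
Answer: 4323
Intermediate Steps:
Function('Y')(c) = 0 (Function('Y')(c) = Add(-6, 6) = 0)
Function('N')(h, H) = Pow(Add(1, h), Rational(1, 2))
E = 3 (E = Add(-4, Mul(Pow(Add(1, 0), Rational(1, 2)), 7)) = Add(-4, Mul(Pow(1, Rational(1, 2)), 7)) = Add(-4, Mul(1, 7)) = Add(-4, 7) = 3)
Add(Mul(-80, Add(-20, -34)), E) = Add(Mul(-80, Add(-20, -34)), 3) = Add(Mul(-80, -54), 3) = Add(4320, 3) = 4323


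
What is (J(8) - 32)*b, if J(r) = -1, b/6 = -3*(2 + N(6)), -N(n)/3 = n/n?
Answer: -594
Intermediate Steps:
N(n) = -3 (N(n) = -3*n/n = -3*1 = -3)
b = 18 (b = 6*(-3*(2 - 3)) = 6*(-3*(-1)) = 6*3 = 18)
(J(8) - 32)*b = (-1 - 32)*18 = -33*18 = -594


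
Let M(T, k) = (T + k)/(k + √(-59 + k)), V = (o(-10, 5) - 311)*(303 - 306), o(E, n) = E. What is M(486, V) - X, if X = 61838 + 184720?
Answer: -228425962083/926465 - 2898*√226/926465 ≈ -2.4656e+5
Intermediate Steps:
X = 246558
V = 963 (V = (-10 - 311)*(303 - 306) = -321*(-3) = 963)
M(T, k) = (T + k)/(k + √(-59 + k))
M(486, V) - X = (486 + 963)/(963 + √(-59 + 963)) - 1*246558 = 1449/(963 + √904) - 246558 = 1449/(963 + 2*√226) - 246558 = -246558 + 1449/(963 + 2*√226)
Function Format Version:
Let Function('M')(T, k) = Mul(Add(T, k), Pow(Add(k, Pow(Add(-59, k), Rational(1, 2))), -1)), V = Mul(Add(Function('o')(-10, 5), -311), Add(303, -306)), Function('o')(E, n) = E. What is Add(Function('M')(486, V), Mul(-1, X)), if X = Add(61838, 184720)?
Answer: Add(Rational(-228425962083, 926465), Mul(Rational(-2898, 926465), Pow(226, Rational(1, 2)))) ≈ -2.4656e+5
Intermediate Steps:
X = 246558
V = 963 (V = Mul(Add(-10, -311), Add(303, -306)) = Mul(-321, -3) = 963)
Function('M')(T, k) = Mul(Pow(Add(k, Pow(Add(-59, k), Rational(1, 2))), -1), Add(T, k))
Add(Function('M')(486, V), Mul(-1, X)) = Add(Mul(Pow(Add(963, Pow(Add(-59, 963), Rational(1, 2))), -1), Add(486, 963)), Mul(-1, 246558)) = Add(Mul(Pow(Add(963, Pow(904, Rational(1, 2))), -1), 1449), -246558) = Add(Mul(Pow(Add(963, Mul(2, Pow(226, Rational(1, 2)))), -1), 1449), -246558) = Add(Mul(1449, Pow(Add(963, Mul(2, Pow(226, Rational(1, 2)))), -1)), -246558) = Add(-246558, Mul(1449, Pow(Add(963, Mul(2, Pow(226, Rational(1, 2)))), -1)))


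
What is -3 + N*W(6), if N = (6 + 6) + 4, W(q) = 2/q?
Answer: 7/3 ≈ 2.3333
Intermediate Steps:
N = 16 (N = 12 + 4 = 16)
-3 + N*W(6) = -3 + 16*(2/6) = -3 + 16*(2*(⅙)) = -3 + 16*(⅓) = -3 + 16/3 = 7/3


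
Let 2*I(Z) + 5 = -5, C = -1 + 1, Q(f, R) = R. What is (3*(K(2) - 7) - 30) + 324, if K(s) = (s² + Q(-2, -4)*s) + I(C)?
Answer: 246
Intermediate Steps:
C = 0
I(Z) = -5 (I(Z) = -5/2 + (½)*(-5) = -5/2 - 5/2 = -5)
K(s) = -5 + s² - 4*s (K(s) = (s² - 4*s) - 5 = -5 + s² - 4*s)
(3*(K(2) - 7) - 30) + 324 = (3*((-5 + 2² - 4*2) - 7) - 30) + 324 = (3*((-5 + 4 - 8) - 7) - 30) + 324 = (3*(-9 - 7) - 30) + 324 = (3*(-16) - 30) + 324 = (-48 - 30) + 324 = -78 + 324 = 246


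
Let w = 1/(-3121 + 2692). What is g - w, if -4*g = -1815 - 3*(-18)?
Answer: 755473/1716 ≈ 440.25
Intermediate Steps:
g = 1761/4 (g = -(-1815 - 3*(-18))/4 = -(-1815 - 1*(-54))/4 = -(-1815 + 54)/4 = -¼*(-1761) = 1761/4 ≈ 440.25)
w = -1/429 (w = 1/(-429) = -1/429 ≈ -0.0023310)
g - w = 1761/4 - 1*(-1/429) = 1761/4 + 1/429 = 755473/1716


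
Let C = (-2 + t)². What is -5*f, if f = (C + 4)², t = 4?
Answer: -320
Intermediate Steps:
C = 4 (C = (-2 + 4)² = 2² = 4)
f = 64 (f = (4 + 4)² = 8² = 64)
-5*f = -5*64 = -320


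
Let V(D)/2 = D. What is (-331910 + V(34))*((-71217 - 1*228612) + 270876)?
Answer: 9607821426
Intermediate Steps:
V(D) = 2*D
(-331910 + V(34))*((-71217 - 1*228612) + 270876) = (-331910 + 2*34)*((-71217 - 1*228612) + 270876) = (-331910 + 68)*((-71217 - 228612) + 270876) = -331842*(-299829 + 270876) = -331842*(-28953) = 9607821426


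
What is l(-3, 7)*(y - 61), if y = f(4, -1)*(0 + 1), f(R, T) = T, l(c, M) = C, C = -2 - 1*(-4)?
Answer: -124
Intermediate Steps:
C = 2 (C = -2 + 4 = 2)
l(c, M) = 2
y = -1 (y = -(0 + 1) = -1*1 = -1)
l(-3, 7)*(y - 61) = 2*(-1 - 61) = 2*(-62) = -124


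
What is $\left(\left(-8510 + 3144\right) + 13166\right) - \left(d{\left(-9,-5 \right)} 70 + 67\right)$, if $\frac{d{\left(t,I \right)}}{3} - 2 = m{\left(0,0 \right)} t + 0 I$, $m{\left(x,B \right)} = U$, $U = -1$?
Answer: $5423$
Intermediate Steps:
$m{\left(x,B \right)} = -1$
$d{\left(t,I \right)} = 6 - 3 t$ ($d{\left(t,I \right)} = 6 + 3 \left(- t + 0 I\right) = 6 + 3 \left(- t + 0\right) = 6 + 3 \left(- t\right) = 6 - 3 t$)
$\left(\left(-8510 + 3144\right) + 13166\right) - \left(d{\left(-9,-5 \right)} 70 + 67\right) = \left(\left(-8510 + 3144\right) + 13166\right) - \left(\left(6 - -27\right) 70 + 67\right) = \left(-5366 + 13166\right) - \left(\left(6 + 27\right) 70 + 67\right) = 7800 - \left(33 \cdot 70 + 67\right) = 7800 - \left(2310 + 67\right) = 7800 - 2377 = 5423$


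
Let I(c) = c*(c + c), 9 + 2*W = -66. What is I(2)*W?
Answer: -300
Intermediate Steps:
W = -75/2 (W = -9/2 + (1/2)*(-66) = -9/2 - 33 = -75/2 ≈ -37.500)
I(c) = 2*c**2 (I(c) = c*(2*c) = 2*c**2)
I(2)*W = (2*2**2)*(-75/2) = (2*4)*(-75/2) = 8*(-75/2) = -300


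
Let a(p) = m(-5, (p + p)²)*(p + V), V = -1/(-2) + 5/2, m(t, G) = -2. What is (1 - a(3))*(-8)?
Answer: -104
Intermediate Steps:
V = 3 (V = -1*(-½) + 5*(½) = ½ + 5/2 = 3)
a(p) = -6 - 2*p (a(p) = -2*(p + 3) = -2*(3 + p) = -6 - 2*p)
(1 - a(3))*(-8) = (1 - (-6 - 2*3))*(-8) = (1 - (-6 - 6))*(-8) = (1 - 1*(-12))*(-8) = (1 + 12)*(-8) = 13*(-8) = -104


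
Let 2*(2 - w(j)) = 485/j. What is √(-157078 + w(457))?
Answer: I*√131221105386/914 ≈ 396.33*I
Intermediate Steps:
w(j) = 2 - 485/(2*j)
√(-157078 + w(457)) = √(-157078 + (2 - 485/2/457)) = √(-157078 + (2 - 485/2*1/457)) = √(-157078 + (2 - 485/914)) = √(-157078 + 1343/914) = √(-143567949/914) = I*√131221105386/914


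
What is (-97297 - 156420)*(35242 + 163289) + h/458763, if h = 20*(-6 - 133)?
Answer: -23108208731230481/458763 ≈ -5.0371e+10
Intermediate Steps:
h = -2780 (h = 20*(-139) = -2780)
(-97297 - 156420)*(35242 + 163289) + h/458763 = (-97297 - 156420)*(35242 + 163289) - 2780/458763 = -253717*198531 - 2780*1/458763 = -50370689727 - 2780/458763 = -23108208731230481/458763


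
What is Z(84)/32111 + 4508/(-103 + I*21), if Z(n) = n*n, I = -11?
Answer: -71199842/5362537 ≈ -13.277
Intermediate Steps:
Z(n) = n**2
Z(84)/32111 + 4508/(-103 + I*21) = 84**2/32111 + 4508/(-103 - 11*21) = 7056*(1/32111) + 4508/(-103 - 231) = 7056/32111 + 4508/(-334) = 7056/32111 + 4508*(-1/334) = 7056/32111 - 2254/167 = -71199842/5362537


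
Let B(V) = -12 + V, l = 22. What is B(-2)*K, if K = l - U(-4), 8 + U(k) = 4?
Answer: -364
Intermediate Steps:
U(k) = -4 (U(k) = -8 + 4 = -4)
K = 26 (K = 22 - 1*(-4) = 22 + 4 = 26)
B(-2)*K = (-12 - 2)*26 = -14*26 = -364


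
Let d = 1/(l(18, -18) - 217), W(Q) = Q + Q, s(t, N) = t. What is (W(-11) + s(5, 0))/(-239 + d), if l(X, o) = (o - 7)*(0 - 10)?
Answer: 561/7886 ≈ 0.071139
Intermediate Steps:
W(Q) = 2*Q
l(X, o) = 70 - 10*o (l(X, o) = (-7 + o)*(-10) = 70 - 10*o)
d = 1/33 (d = 1/((70 - 10*(-18)) - 217) = 1/((70 + 180) - 217) = 1/(250 - 217) = 1/33 ≈ 0.030303)
(W(-11) + s(5, 0))/(-239 + d) = (2*(-11) + 5)/(-239 + 1/33) = (-22 + 5)/(-7886/33) = -17*(-33/7886) = 561/7886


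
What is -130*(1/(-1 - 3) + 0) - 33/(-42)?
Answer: 233/7 ≈ 33.286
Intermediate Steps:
-130*(1/(-1 - 3) + 0) - 33/(-42) = -130*(1/(-4) + 0) - 33*(-1/42) = -130*(-¼ + 0) + 11/14 = -130*(-1)/4 + 11/14 = -26*(-5/4) + 11/14 = 65/2 + 11/14 = 233/7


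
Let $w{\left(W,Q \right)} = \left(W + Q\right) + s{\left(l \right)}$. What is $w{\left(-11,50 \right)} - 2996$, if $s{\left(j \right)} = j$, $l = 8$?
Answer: $-2949$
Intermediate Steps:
$w{\left(W,Q \right)} = 8 + Q + W$ ($w{\left(W,Q \right)} = \left(W + Q\right) + 8 = \left(Q + W\right) + 8 = 8 + Q + W$)
$w{\left(-11,50 \right)} - 2996 = \left(8 + 50 - 11\right) - 2996 = 47 - 2996 = -2949$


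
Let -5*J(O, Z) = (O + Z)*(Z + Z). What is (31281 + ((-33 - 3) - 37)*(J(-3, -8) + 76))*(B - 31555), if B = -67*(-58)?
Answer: -3915523197/5 ≈ -7.8311e+8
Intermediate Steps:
J(O, Z) = -2*Z*(O + Z)/5 (J(O, Z) = -(O + Z)*(Z + Z)/5 = -(O + Z)*2*Z/5 = -2*Z*(O + Z)/5)
B = 3886
(31281 + ((-33 - 3) - 37)*(J(-3, -8) + 76))*(B - 31555) = (31281 + ((-33 - 3) - 37)*(-2/5*(-8)*(-3 - 8) + 76))*(3886 - 31555) = (31281 + (-36 - 37)*(-2/5*(-8)*(-11) + 76))*(-27669) = (31281 - 73*(-176/5 + 76))*(-27669) = (31281 - 73*204/5)*(-27669) = (31281 - 14892/5)*(-27669) = (141513/5)*(-27669) = -3915523197/5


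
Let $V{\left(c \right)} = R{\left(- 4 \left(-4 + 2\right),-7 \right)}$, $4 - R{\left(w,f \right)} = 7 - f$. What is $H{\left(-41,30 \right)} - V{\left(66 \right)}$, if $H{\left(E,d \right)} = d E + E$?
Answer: $-1261$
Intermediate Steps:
$H{\left(E,d \right)} = E + E d$ ($H{\left(E,d \right)} = E d + E = E + E d$)
$R{\left(w,f \right)} = -3 + f$ ($R{\left(w,f \right)} = 4 - \left(7 - f\right) = 4 + \left(-7 + f\right) = -3 + f$)
$V{\left(c \right)} = -10$ ($V{\left(c \right)} = -3 - 7 = -10$)
$H{\left(-41,30 \right)} - V{\left(66 \right)} = - 41 \left(1 + 30\right) - -10 = \left(-41\right) 31 + 10 = -1271 + 10 = -1261$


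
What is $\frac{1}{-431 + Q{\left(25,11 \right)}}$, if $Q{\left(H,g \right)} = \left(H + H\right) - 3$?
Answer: $- \frac{1}{384} \approx -0.0026042$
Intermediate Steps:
$Q{\left(H,g \right)} = -3 + 2 H$ ($Q{\left(H,g \right)} = 2 H - 3 = -3 + 2 H$)
$\frac{1}{-431 + Q{\left(25,11 \right)}} = \frac{1}{-431 + \left(-3 + 2 \cdot 25\right)} = \frac{1}{-431 + \left(-3 + 50\right)} = \frac{1}{-431 + 47} = \frac{1}{-384} = - \frac{1}{384}$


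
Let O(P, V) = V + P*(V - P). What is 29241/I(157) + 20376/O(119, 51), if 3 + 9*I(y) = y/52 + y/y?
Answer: 110038300380/426173 ≈ 2.5820e+5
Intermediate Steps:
I(y) = -2/9 + y/468 (I(y) = -⅓ + (y/52 + y/y)/9 = -⅓ + (y*(1/52) + 1)/9 = -⅓ + (y/52 + 1)/9 = -⅓ + (1 + y/52)/9 = -⅓ + (⅑ + y/468) = -2/9 + y/468)
29241/I(157) + 20376/O(119, 51) = 29241/(-2/9 + (1/468)*157) + 20376/(51 - 1*119² + 119*51) = 29241/(-2/9 + 157/468) + 20376/(51 - 1*14161 + 6069) = 29241/(53/468) + 20376/(51 - 14161 + 6069) = 29241*(468/53) + 20376/(-8041) = 13684788/53 + 20376*(-1/8041) = 13684788/53 - 20376/8041 = 110038300380/426173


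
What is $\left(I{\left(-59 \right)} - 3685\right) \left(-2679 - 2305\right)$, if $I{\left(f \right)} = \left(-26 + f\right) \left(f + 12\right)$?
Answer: $-1545040$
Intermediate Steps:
$I{\left(f \right)} = \left(-26 + f\right) \left(12 + f\right)$
$\left(I{\left(-59 \right)} - 3685\right) \left(-2679 - 2305\right) = \left(\left(-312 + \left(-59\right)^{2} - -826\right) - 3685\right) \left(-2679 - 2305\right) = \left(\left(-312 + 3481 + 826\right) - 3685\right) \left(-4984\right) = \left(3995 - 3685\right) \left(-4984\right) = 310 \left(-4984\right) = -1545040$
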